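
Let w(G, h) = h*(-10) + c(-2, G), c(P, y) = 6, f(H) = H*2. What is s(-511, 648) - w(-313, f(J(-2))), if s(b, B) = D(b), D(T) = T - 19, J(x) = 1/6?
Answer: -1598/3 ≈ -532.67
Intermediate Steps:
J(x) = ⅙
D(T) = -19 + T
f(H) = 2*H
s(b, B) = -19 + b
w(G, h) = 6 - 10*h (w(G, h) = h*(-10) + 6 = -10*h + 6 = 6 - 10*h)
s(-511, 648) - w(-313, f(J(-2))) = (-19 - 511) - (6 - 20/6) = -530 - (6 - 10*⅓) = -530 - (6 - 10/3) = -530 - 1*8/3 = -530 - 8/3 = -1598/3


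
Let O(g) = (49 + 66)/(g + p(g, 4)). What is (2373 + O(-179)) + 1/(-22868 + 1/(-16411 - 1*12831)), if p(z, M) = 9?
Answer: 53937160857335/22736005938 ≈ 2372.3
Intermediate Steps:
O(g) = 115/(9 + g) (O(g) = (49 + 66)/(g + 9) = 115/(9 + g))
(2373 + O(-179)) + 1/(-22868 + 1/(-16411 - 1*12831)) = (2373 + 115/(9 - 179)) + 1/(-22868 + 1/(-16411 - 1*12831)) = (2373 + 115/(-170)) + 1/(-22868 + 1/(-16411 - 12831)) = (2373 + 115*(-1/170)) + 1/(-22868 + 1/(-29242)) = (2373 - 23/34) + 1/(-22868 - 1/29242) = 80659/34 + 1/(-668706057/29242) = 80659/34 - 29242/668706057 = 53937160857335/22736005938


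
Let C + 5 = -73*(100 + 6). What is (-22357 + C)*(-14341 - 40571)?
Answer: 1652851200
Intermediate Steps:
C = -7743 (C = -5 - 73*(100 + 6) = -5 - 73*106 = -5 - 7738 = -7743)
(-22357 + C)*(-14341 - 40571) = (-22357 - 7743)*(-14341 - 40571) = -30100*(-54912) = 1652851200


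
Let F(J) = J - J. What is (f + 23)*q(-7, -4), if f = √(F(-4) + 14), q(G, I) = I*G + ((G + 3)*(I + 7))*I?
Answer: 1748 + 76*√14 ≈ 2032.4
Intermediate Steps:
F(J) = 0
q(G, I) = G*I + I*(3 + G)*(7 + I) (q(G, I) = G*I + ((3 + G)*(7 + I))*I = G*I + I*(3 + G)*(7 + I))
f = √14 (f = √(0 + 14) = √14 ≈ 3.7417)
(f + 23)*q(-7, -4) = (√14 + 23)*(-4*(21 + 3*(-4) + 8*(-7) - 7*(-4))) = (23 + √14)*(-4*(21 - 12 - 56 + 28)) = (23 + √14)*(-4*(-19)) = (23 + √14)*76 = 1748 + 76*√14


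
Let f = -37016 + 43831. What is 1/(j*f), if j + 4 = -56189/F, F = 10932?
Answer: -10932/680934355 ≈ -1.6054e-5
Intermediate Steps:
f = 6815
j = -99917/10932 (j = -4 - 56189/10932 = -99917/10932 ≈ -9.1399)
1/(j*f) = 1/(-99917/10932*6815) = -10932/99917*1/6815 = -10932/680934355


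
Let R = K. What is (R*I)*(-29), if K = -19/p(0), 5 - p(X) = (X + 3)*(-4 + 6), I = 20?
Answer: -11020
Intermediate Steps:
p(X) = -1 - 2*X (p(X) = 5 - (X + 3)*(-4 + 6) = 5 - (3 + X)*2 = 5 - (6 + 2*X) = 5 + (-6 - 2*X) = -1 - 2*X)
K = 19 (K = -19/(-1 - 2*0) = -19/(-1 + 0) = -19/(-1) = -19*(-1) = 19)
R = 19
(R*I)*(-29) = (19*20)*(-29) = 380*(-29) = -11020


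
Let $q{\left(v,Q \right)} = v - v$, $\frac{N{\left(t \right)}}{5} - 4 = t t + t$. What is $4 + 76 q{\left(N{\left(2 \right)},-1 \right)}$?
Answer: $4$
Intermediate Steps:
$N{\left(t \right)} = 20 + 5 t + 5 t^{2}$ ($N{\left(t \right)} = 20 + 5 \left(t t + t\right) = 20 + 5 \left(t^{2} + t\right) = 20 + 5 \left(t + t^{2}\right) = 20 + \left(5 t + 5 t^{2}\right) = 20 + 5 t + 5 t^{2}$)
$q{\left(v,Q \right)} = 0$
$4 + 76 q{\left(N{\left(2 \right)},-1 \right)} = 4 + 76 \cdot 0 = 4 + 0 = 4$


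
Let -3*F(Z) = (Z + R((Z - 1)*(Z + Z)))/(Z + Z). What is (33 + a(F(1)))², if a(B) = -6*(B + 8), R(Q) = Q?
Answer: 196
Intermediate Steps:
F(Z) = -(Z + 2*Z*(-1 + Z))/(6*Z) (F(Z) = -(Z + (Z - 1)*(Z + Z))/(3*(Z + Z)) = -(Z + (-1 + Z)*(2*Z))/(3*(2*Z)) = -(Z + 2*Z*(-1 + Z))*1/(2*Z)/3 = -(Z + 2*Z*(-1 + Z))/(6*Z))
a(B) = -48 - 6*B (a(B) = -6*(8 + B) = -48 - 6*B)
(33 + a(F(1)))² = (33 + (-48 - 6*(⅙ - ⅓*1)))² = (33 + (-48 - 6*(⅙ - ⅓)))² = (33 + (-48 - 6*(-⅙)))² = (33 + (-48 + 1))² = (33 - 47)² = (-14)² = 196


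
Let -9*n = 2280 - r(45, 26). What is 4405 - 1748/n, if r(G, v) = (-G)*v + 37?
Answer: 15049997/3413 ≈ 4409.6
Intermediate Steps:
r(G, v) = 37 - G*v (r(G, v) = -G*v + 37 = 37 - G*v)
n = -3413/9 (n = -(2280 - (37 - 1*45*26))/9 = -(2280 - (37 - 1170))/9 = -(2280 - 1*(-1133))/9 = -(2280 + 1133)/9 = -⅑*3413 = -3413/9 ≈ -379.22)
4405 - 1748/n = 4405 - 1748/(-3413/9) = 4405 - 1748*(-9)/3413 = 4405 - 1*(-15732/3413) = 4405 + 15732/3413 = 15049997/3413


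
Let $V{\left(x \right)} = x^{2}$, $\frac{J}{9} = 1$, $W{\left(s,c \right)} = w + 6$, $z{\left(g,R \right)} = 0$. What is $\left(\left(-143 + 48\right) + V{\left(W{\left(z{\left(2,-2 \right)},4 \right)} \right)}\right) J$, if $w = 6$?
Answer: $441$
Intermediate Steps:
$W{\left(s,c \right)} = 12$ ($W{\left(s,c \right)} = 6 + 6 = 12$)
$J = 9$ ($J = 9 \cdot 1 = 9$)
$\left(\left(-143 + 48\right) + V{\left(W{\left(z{\left(2,-2 \right)},4 \right)} \right)}\right) J = \left(\left(-143 + 48\right) + 12^{2}\right) 9 = \left(-95 + 144\right) 9 = 49 \cdot 9 = 441$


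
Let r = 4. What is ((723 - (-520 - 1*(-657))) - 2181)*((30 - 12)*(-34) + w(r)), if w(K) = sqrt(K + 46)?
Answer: 976140 - 7975*sqrt(2) ≈ 9.6486e+5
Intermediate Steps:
w(K) = sqrt(46 + K)
((723 - (-520 - 1*(-657))) - 2181)*((30 - 12)*(-34) + w(r)) = ((723 - (-520 - 1*(-657))) - 2181)*((30 - 12)*(-34) + sqrt(46 + 4)) = ((723 - (-520 + 657)) - 2181)*(18*(-34) + sqrt(50)) = ((723 - 1*137) - 2181)*(-612 + 5*sqrt(2)) = ((723 - 137) - 2181)*(-612 + 5*sqrt(2)) = (586 - 2181)*(-612 + 5*sqrt(2)) = -1595*(-612 + 5*sqrt(2)) = 976140 - 7975*sqrt(2)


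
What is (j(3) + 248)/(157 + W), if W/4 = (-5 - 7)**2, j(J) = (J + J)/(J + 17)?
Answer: 2483/7330 ≈ 0.33875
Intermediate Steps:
j(J) = 2*J/(17 + J) (j(J) = (2*J)/(17 + J) = 2*J/(17 + J))
W = 576 (W = 4*(-5 - 7)**2 = 4*(-12)**2 = 4*144 = 576)
(j(3) + 248)/(157 + W) = (2*3/(17 + 3) + 248)/(157 + 576) = (2*3/20 + 248)/733 = (2*3*(1/20) + 248)*(1/733) = (3/10 + 248)*(1/733) = (2483/10)*(1/733) = 2483/7330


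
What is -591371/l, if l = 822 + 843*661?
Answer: -591371/558045 ≈ -1.0597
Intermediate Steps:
l = 558045 (l = 822 + 557223 = 558045)
-591371/l = -591371/558045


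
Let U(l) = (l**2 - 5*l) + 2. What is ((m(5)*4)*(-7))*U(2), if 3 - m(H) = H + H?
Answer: -784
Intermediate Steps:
U(l) = 2 + l**2 - 5*l
m(H) = 3 - 2*H (m(H) = 3 - (H + H) = 3 - 2*H)
((m(5)*4)*(-7))*U(2) = (((3 - 2*5)*4)*(-7))*(2 + 2**2 - 5*2) = (((3 - 10)*4)*(-7))*(2 + 4 - 10) = (-7*4*(-7))*(-4) = -28*(-7)*(-4) = 196*(-4) = -784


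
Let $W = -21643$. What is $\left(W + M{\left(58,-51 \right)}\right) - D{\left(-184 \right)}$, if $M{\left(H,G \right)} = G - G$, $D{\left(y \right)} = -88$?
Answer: $-21555$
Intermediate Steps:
$M{\left(H,G \right)} = 0$
$\left(W + M{\left(58,-51 \right)}\right) - D{\left(-184 \right)} = \left(-21643 + 0\right) - -88 = -21643 + 88 = -21555$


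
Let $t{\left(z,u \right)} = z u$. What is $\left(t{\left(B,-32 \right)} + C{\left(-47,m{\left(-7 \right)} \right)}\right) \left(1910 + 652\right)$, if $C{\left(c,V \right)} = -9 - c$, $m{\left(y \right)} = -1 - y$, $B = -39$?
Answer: $3294732$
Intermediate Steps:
$t{\left(z,u \right)} = u z$
$\left(t{\left(B,-32 \right)} + C{\left(-47,m{\left(-7 \right)} \right)}\right) \left(1910 + 652\right) = \left(\left(-32\right) \left(-39\right) - -38\right) \left(1910 + 652\right) = \left(1248 + \left(-9 + 47\right)\right) 2562 = \left(1248 + 38\right) 2562 = 1286 \cdot 2562 = 3294732$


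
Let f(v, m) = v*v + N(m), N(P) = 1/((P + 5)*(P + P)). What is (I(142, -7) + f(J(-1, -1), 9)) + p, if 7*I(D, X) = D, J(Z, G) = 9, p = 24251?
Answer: 6136777/252 ≈ 24352.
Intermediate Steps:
I(D, X) = D/7
N(P) = 1/(2*P*(5 + P)) (N(P) = 1/((5 + P)*(2*P)) = 1/(2*P*(5 + P)))
f(v, m) = v² + 1/(2*m*(5 + m)) (f(v, m) = v*v + 1/(2*m*(5 + m)) = v² + 1/(2*m*(5 + m)))
(I(142, -7) + f(J(-1, -1), 9)) + p = ((⅐)*142 + (½ + 9*9²*(5 + 9))/(9*(5 + 9))) + 24251 = (142/7 + (⅑)*(½ + 9*81*14)/14) + 24251 = (142/7 + (⅑)*(1/14)*(½ + 10206)) + 24251 = (142/7 + (⅑)*(1/14)*(20413/2)) + 24251 = (142/7 + 20413/252) + 24251 = 25525/252 + 24251 = 6136777/252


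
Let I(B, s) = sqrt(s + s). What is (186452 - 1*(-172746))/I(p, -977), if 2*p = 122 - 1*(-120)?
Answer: -179599*I*sqrt(1954)/977 ≈ -8125.9*I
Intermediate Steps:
p = 121 (p = (122 - 1*(-120))/2 = (122 + 120)/2 = (1/2)*242 = 121)
I(B, s) = sqrt(2)*sqrt(s) (I(B, s) = sqrt(2*s) = sqrt(2)*sqrt(s))
(186452 - 1*(-172746))/I(p, -977) = (186452 - 1*(-172746))/((sqrt(2)*sqrt(-977))) = (186452 + 172746)/((sqrt(2)*(I*sqrt(977)))) = 359198/((I*sqrt(1954))) = 359198*(-I*sqrt(1954)/1954) = -179599*I*sqrt(1954)/977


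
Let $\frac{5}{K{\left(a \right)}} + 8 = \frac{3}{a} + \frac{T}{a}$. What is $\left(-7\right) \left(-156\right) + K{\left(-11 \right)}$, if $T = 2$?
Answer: $\frac{101501}{93} \approx 1091.4$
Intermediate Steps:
$K{\left(a \right)} = \frac{5}{-8 + \frac{5}{a}}$ ($K{\left(a \right)} = \frac{5}{-8 + \left(\frac{3}{a} + \frac{2}{a}\right)} = \frac{5}{-8 + \frac{5}{a}}$)
$\left(-7\right) \left(-156\right) + K{\left(-11 \right)} = \left(-7\right) \left(-156\right) + 5 \left(-11\right) \frac{1}{5 - -88} = 1092 + 5 \left(-11\right) \frac{1}{5 + 88} = 1092 + 5 \left(-11\right) \frac{1}{93} = 1092 - \frac{55}{93} = \frac{101501}{93}$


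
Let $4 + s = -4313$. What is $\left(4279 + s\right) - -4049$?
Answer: $4011$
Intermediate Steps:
$s = -4317$ ($s = -4 - 4313 = -4317$)
$\left(4279 + s\right) - -4049 = \left(4279 - 4317\right) - -4049 = -38 + 4049 = 4011$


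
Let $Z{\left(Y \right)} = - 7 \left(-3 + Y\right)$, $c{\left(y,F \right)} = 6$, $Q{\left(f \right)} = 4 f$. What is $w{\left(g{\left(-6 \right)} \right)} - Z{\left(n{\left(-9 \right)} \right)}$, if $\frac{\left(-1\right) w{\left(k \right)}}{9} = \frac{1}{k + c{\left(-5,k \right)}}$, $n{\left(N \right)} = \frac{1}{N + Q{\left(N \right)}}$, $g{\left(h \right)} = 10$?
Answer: $- \frac{15637}{720} \approx -21.718$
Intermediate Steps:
$n{\left(N \right)} = \frac{1}{5 N}$ ($n{\left(N \right)} = \frac{1}{N + 4 N} = \frac{1}{5 N}$)
$Z{\left(Y \right)} = 21 - 7 Y$
$w{\left(k \right)} = - \frac{9}{6 + k}$ ($w{\left(k \right)} = - \frac{9}{k + 6} = - \frac{9}{6 + k}$)
$w{\left(g{\left(-6 \right)} \right)} - Z{\left(n{\left(-9 \right)} \right)} = - \frac{9}{6 + 10} - \left(21 - 7 \frac{1}{5 \left(-9\right)}\right) = - \frac{9}{16} - \left(21 - 7 \cdot \frac{1}{5} \left(- \frac{1}{9}\right)\right) = \left(-9\right) \frac{1}{16} - \left(21 - - \frac{7}{45}\right) = - \frac{9}{16} - \left(21 + \frac{7}{45}\right) = - \frac{9}{16} - \frac{952}{45} = - \frac{15637}{720}$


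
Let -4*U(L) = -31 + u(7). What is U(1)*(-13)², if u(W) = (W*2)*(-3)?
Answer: 12337/4 ≈ 3084.3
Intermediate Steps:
u(W) = -6*W (u(W) = (2*W)*(-3) = -6*W)
U(L) = 73/4 (U(L) = -(-31 - 6*7)/4 = -(-31 - 42)/4 = -¼*(-73) = 73/4)
U(1)*(-13)² = (73/4)*(-13)² = (73/4)*169 = 12337/4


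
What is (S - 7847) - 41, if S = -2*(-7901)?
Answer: 7914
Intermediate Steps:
S = 15802
(S - 7847) - 41 = (15802 - 7847) - 41 = 7955 - 41 = 7914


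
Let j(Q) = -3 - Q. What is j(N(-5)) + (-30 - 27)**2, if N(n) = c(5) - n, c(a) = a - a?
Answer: 3241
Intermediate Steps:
c(a) = 0
N(n) = -n (N(n) = 0 - n = -n)
j(N(-5)) + (-30 - 27)**2 = (-3 - (-1)*(-5)) + (-30 - 27)**2 = (-3 - 1*5) + (-57)**2 = (-3 - 5) + 3249 = -8 + 3249 = 3241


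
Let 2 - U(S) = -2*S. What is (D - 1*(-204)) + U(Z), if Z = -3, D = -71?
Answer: 129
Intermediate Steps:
U(S) = 2 + 2*S (U(S) = 2 - (-2)*S = 2 + 2*S)
(D - 1*(-204)) + U(Z) = (-71 - 1*(-204)) + (2 + 2*(-3)) = (-71 + 204) + (2 - 6) = 133 - 4 = 129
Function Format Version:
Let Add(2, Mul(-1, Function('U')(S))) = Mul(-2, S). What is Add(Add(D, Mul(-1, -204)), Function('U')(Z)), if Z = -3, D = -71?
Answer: 129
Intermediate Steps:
Function('U')(S) = Add(2, Mul(2, S)) (Function('U')(S) = Add(2, Mul(-1, Mul(-2, S))) = Add(2, Mul(2, S)))
Add(Add(D, Mul(-1, -204)), Function('U')(Z)) = Add(Add(-71, Mul(-1, -204)), Add(2, Mul(2, -3))) = Add(Add(-71, 204), Add(2, -6)) = Add(133, -4) = 129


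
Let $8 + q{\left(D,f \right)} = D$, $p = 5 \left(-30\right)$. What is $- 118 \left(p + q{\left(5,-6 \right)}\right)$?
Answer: $18054$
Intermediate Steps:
$p = -150$
$q{\left(D,f \right)} = -8 + D$
$- 118 \left(p + q{\left(5,-6 \right)}\right) = - 118 \left(-150 + \left(-8 + 5\right)\right) = - 118 \left(-150 - 3\right) = \left(-118\right) \left(-153\right) = 18054$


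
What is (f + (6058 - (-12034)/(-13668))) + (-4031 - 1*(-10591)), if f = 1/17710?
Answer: 381762938071/30257535 ≈ 12617.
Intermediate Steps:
f = 1/17710 ≈ 5.6465e-5
(f + (6058 - (-12034)/(-13668))) + (-4031 - 1*(-10591)) = (1/17710 + (6058 - (-12034)/(-13668))) + (-4031 - 1*(-10591)) = (1/17710 + (6058 - (-12034)*(-1)/13668)) + (-4031 + 10591) = (1/17710 + (6058 - 1*6017/6834)) + 6560 = (1/17710 + (6058 - 6017/6834)) + 6560 = (1/17710 + 41394355/6834) + 6560 = 183273508471/30257535 + 6560 = 381762938071/30257535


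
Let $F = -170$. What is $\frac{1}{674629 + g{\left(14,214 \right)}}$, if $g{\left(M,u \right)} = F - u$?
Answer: $\frac{1}{674245} \approx 1.4831 \cdot 10^{-6}$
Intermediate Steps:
$g{\left(M,u \right)} = -170 - u$
$\frac{1}{674629 + g{\left(14,214 \right)}} = \frac{1}{674629 - 384} = \frac{1}{674245}$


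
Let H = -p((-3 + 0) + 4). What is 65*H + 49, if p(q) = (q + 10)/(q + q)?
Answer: -617/2 ≈ -308.50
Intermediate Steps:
p(q) = (10 + q)/(2*q) (p(q) = (10 + q)/((2*q)) = (10 + q)*(1/(2*q)) = (10 + q)/(2*q))
H = -11/2 (H = -(10 + ((-3 + 0) + 4))/(2*((-3 + 0) + 4)) = -(10 + (-3 + 4))/(2*(-3 + 4)) = -(10 + 1)/(2*1) = -11/2 ≈ -5.5000)
65*H + 49 = 65*(-11/2) + 49 = -715/2 + 49 = -617/2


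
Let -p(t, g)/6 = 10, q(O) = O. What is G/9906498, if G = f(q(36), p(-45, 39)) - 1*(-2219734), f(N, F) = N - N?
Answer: 1109867/4953249 ≈ 0.22407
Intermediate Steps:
p(t, g) = -60 (p(t, g) = -6*10 = -60)
f(N, F) = 0
G = 2219734 (G = 0 - 1*(-2219734) = 0 + 2219734 = 2219734)
G/9906498 = 2219734/9906498 = 2219734*(1/9906498) = 1109867/4953249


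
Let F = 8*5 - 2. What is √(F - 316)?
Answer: I*√278 ≈ 16.673*I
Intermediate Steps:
F = 38 (F = 40 - 2 = 38)
√(F - 316) = √(38 - 316) = √(-278) = I*√278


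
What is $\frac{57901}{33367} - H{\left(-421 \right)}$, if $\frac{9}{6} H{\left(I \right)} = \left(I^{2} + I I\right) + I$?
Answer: $- \frac{23627733071}{100101} \approx -2.3604 \cdot 10^{5}$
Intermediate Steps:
$H{\left(I \right)} = \frac{2 I}{3} + \frac{4 I^{2}}{3}$ ($H{\left(I \right)} = \frac{2 \left(\left(I^{2} + I I\right) + I\right)}{3} = \frac{2 \left(\left(I^{2} + I^{2}\right) + I\right)}{3} = \frac{2 \left(2 I^{2} + I\right)}{3} = \frac{2 \left(I + 2 I^{2}\right)}{3} = \frac{2 I}{3} + \frac{4 I^{2}}{3}$)
$\frac{57901}{33367} - H{\left(-421 \right)} = \frac{57901}{33367} - \frac{2}{3} \left(-421\right) \left(1 + 2 \left(-421\right)\right) = 57901 \cdot \frac{1}{33367} - \frac{2}{3} \left(-421\right) \left(1 - 842\right) = \frac{57901}{33367} - \frac{2}{3} \left(-421\right) \left(-841\right) = \frac{57901}{33367} - \frac{708122}{3} = - \frac{23627733071}{100101}$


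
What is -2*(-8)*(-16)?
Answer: -256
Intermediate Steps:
-2*(-8)*(-16) = 16*(-16) = -256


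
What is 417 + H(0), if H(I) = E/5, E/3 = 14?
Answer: 2127/5 ≈ 425.40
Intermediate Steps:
E = 42 (E = 3*14 = 42)
H(I) = 42/5
417 + H(0) = 417 + 42/5 = 2127/5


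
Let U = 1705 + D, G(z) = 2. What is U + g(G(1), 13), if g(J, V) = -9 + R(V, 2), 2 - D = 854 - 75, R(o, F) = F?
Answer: 921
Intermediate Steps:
D = -777 (D = 2 - (854 - 75) = 2 - 1*779 = 2 - 779 = -777)
g(J, V) = -7 (g(J, V) = -9 + 2 = -7)
U = 928 (U = 1705 - 777 = 928)
U + g(G(1), 13) = 928 - 7 = 921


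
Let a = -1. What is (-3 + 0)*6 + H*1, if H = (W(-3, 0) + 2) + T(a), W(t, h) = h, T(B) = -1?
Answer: -17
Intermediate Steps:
H = 1 (H = (0 + 2) - 1 = 2 - 1 = 1)
(-3 + 0)*6 + H*1 = (-3 + 0)*6 + 1*1 = -3*6 + 1 = -18 + 1 = -17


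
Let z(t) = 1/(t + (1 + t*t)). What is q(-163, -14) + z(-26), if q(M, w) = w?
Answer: -9113/651 ≈ -13.998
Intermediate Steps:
z(t) = 1/(1 + t + t²) (z(t) = 1/(t + (1 + t²)) = 1/(1 + t + t²))
q(-163, -14) + z(-26) = -14 + 1/(1 - 26 + (-26)²) = -14 + 1/(1 - 26 + 676) = -14 + 1/651 = -9113/651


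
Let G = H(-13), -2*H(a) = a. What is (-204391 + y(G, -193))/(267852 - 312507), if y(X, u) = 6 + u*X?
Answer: 137093/29770 ≈ 4.6051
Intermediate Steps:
H(a) = -a/2
G = 13/2 (G = -1/2*(-13) = 13/2 ≈ 6.5000)
y(X, u) = 6 + X*u
(-204391 + y(G, -193))/(267852 - 312507) = (-204391 + (6 + (13/2)*(-193)))/(267852 - 312507) = (-204391 + (6 - 2509/2))/(-44655) = (-204391 - 2497/2)*(-1/44655) = -411279/2*(-1/44655) = 137093/29770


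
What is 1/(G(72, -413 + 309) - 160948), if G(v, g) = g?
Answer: -1/161052 ≈ -6.2092e-6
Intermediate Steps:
1/(G(72, -413 + 309) - 160948) = 1/((-413 + 309) - 160948) = 1/(-104 - 160948) = 1/(-161052) = -1/161052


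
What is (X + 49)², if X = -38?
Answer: 121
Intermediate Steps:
(X + 49)² = (-38 + 49)² = 11² = 121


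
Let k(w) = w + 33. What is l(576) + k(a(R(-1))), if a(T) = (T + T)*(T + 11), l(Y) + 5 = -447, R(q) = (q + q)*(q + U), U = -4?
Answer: 1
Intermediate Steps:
R(q) = 2*q*(-4 + q) (R(q) = (q + q)*(q - 4) = (2*q)*(-4 + q) = 2*q*(-4 + q))
l(Y) = -452 (l(Y) = -5 - 447 = -452)
a(T) = 2*T*(11 + T) (a(T) = (2*T)*(11 + T) = 2*T*(11 + T))
k(w) = 33 + w
l(576) + k(a(R(-1))) = -452 + (33 + 2*(2*(-1)*(-4 - 1))*(11 + 2*(-1)*(-4 - 1))) = -452 + (33 + 2*(2*(-1)*(-5))*(11 + 2*(-1)*(-5))) = -452 + (33 + 2*10*(11 + 10)) = -452 + (33 + 2*10*21) = -452 + (33 + 420) = -452 + 453 = 1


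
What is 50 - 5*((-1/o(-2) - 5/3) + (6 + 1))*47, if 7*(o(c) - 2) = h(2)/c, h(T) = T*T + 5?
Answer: -58720/57 ≈ -1030.2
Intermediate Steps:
h(T) = 5 + T**2 (h(T) = T**2 + 5 = 5 + T**2)
o(c) = 2 + 9/(7*c) (o(c) = 2 + ((5 + 2**2)/c)/7 = 2 + ((5 + 4)/c)/7 = 2 + (9/c)/7 = 2 + 9/(7*c))
50 - 5*((-1/o(-2) - 5/3) + (6 + 1))*47 = 50 - 5*((-1/(2 + (9/7)/(-2)) - 5/3) + (6 + 1))*47 = 50 - 5*((-1/(2 + (9/7)*(-1/2)) - 5*1/3) + 7)*47 = 50 - 5*((-1/(2 - 9/14) - 5/3) + 7)*47 = 50 - 5*((-1/19/14 - 5/3) + 7)*47 = 50 - 5*((-1*14/19 - 5/3) + 7)*47 = 50 - 5*((-14/19 - 5/3) + 7)*47 = 50 - 5*(-137/57 + 7)*47 = 50 - 5*262/57*47 = 50 - 1310/57*47 = 50 - 61570/57 = -58720/57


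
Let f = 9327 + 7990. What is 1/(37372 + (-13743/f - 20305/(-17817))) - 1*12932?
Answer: -149115673117910795/11530751115562 ≈ -12932.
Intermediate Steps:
f = 17317
1/(37372 + (-13743/f - 20305/(-17817))) - 1*12932 = 1/(37372 + (-13743/17317 - 20305/(-17817))) - 1*12932 = 1/(37372 + (-13743*1/17317 - 20305*(-1/17817))) - 12932 = 1/(37372 + (-13743/17317 + 20305/17817)) - 12932 = 1/(37372 + 106762654/308536989) - 12932 = 1/(11530751115562/308536989) - 12932 = 308536989/11530751115562 - 12932 = -149115673117910795/11530751115562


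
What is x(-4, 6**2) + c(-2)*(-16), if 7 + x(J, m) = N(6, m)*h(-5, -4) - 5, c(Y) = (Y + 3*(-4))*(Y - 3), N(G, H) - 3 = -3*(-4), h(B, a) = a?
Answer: -1192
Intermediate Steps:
N(G, H) = 15 (N(G, H) = 3 - 3*(-4) = 3 + 12 = 15)
c(Y) = (-12 + Y)*(-3 + Y) (c(Y) = (Y - 12)*(-3 + Y) = (-12 + Y)*(-3 + Y))
x(J, m) = -72 (x(J, m) = -7 + (15*(-4) - 5) = -7 + (-60 - 5) = -7 - 65 = -72)
x(-4, 6**2) + c(-2)*(-16) = -72 + (36 + (-2)**2 - 15*(-2))*(-16) = -72 + (36 + 4 + 30)*(-16) = -72 + 70*(-16) = -72 - 1120 = -1192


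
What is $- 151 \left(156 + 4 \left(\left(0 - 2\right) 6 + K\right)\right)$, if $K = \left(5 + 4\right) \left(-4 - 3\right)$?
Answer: $21744$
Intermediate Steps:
$K = -63$ ($K = 9 \left(-7\right) = -63$)
$- 151 \left(156 + 4 \left(\left(0 - 2\right) 6 + K\right)\right) = - 151 \left(156 + 4 \left(\left(0 - 2\right) 6 - 63\right)\right) = - 151 \left(156 + 4 \left(\left(-2\right) 6 - 63\right)\right) = - 151 \left(156 + 4 \left(-12 - 63\right)\right) = - 151 \left(156 + 4 \left(-75\right)\right) = - 151 \left(156 - 300\right) = \left(-151\right) \left(-144\right) = 21744$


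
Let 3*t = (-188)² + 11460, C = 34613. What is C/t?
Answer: 103839/46804 ≈ 2.2186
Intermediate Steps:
t = 46804/3 (t = ((-188)² + 11460)/3 = (35344 + 11460)/3 = (⅓)*46804 = 46804/3 ≈ 15601.)
C/t = 34613/(46804/3) = 34613*(3/46804) = 103839/46804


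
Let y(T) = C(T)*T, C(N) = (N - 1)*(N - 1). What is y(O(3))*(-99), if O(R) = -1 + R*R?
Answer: -38808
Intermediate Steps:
O(R) = -1 + R²
C(N) = (-1 + N)² (C(N) = (-1 + N)*(-1 + N) = (-1 + N)²)
y(T) = T*(-1 + T)² (y(T) = (-1 + T)²*T = T*(-1 + T)²)
y(O(3))*(-99) = ((-1 + 3²)*(-1 + (-1 + 3²))²)*(-99) = ((-1 + 9)*(-1 + (-1 + 9))²)*(-99) = (8*(-1 + 8)²)*(-99) = (8*7²)*(-99) = (8*49)*(-99) = 392*(-99) = -38808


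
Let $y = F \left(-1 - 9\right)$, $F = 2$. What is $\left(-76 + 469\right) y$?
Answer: $-7860$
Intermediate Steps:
$y = -20$ ($y = 2 \left(-1 - 9\right) = 2 \left(-10\right) = -20$)
$\left(-76 + 469\right) y = \left(-76 + 469\right) \left(-20\right) = 393 \left(-20\right) = -7860$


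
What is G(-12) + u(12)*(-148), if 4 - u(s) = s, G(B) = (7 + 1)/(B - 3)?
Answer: 17752/15 ≈ 1183.5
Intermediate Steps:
G(B) = 8/(-3 + B)
u(s) = 4 - s
G(-12) + u(12)*(-148) = 8/(-3 - 12) + (4 - 1*12)*(-148) = 8/(-15) + (4 - 12)*(-148) = 8*(-1/15) - 8*(-148) = -8/15 + 1184 = 17752/15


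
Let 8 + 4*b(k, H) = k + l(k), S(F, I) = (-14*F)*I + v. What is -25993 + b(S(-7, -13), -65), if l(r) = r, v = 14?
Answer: -26625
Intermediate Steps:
S(F, I) = 14 - 14*F*I (S(F, I) = (-14*F)*I + 14 = -14*F*I + 14 = 14 - 14*F*I)
b(k, H) = -2 + k/2 (b(k, H) = -2 + (k + k)/4 = -2 + (2*k)/4 = -2 + k/2)
-25993 + b(S(-7, -13), -65) = -25993 + (-2 + (14 - 14*(-7)*(-13))/2) = -25993 + (-2 + (14 - 1274)/2) = -25993 + (-2 + (1/2)*(-1260)) = -25993 + (-2 - 630) = -25993 - 632 = -26625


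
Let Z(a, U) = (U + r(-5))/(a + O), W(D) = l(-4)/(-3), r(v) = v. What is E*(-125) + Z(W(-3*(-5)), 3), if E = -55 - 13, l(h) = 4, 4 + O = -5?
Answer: 263506/31 ≈ 8500.2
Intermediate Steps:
O = -9 (O = -4 - 5 = -9)
W(D) = -4/3 (W(D) = 4/(-3) = 4*(-⅓) = -4/3)
Z(a, U) = (-5 + U)/(-9 + a) (Z(a, U) = (U - 5)/(a - 9) = (-5 + U)/(-9 + a))
E = -68
E*(-125) + Z(W(-3*(-5)), 3) = -68*(-125) + (-5 + 3)/(-9 - 4/3) = 8500 - 2/(-31/3) = 8500 - 3/31*(-2) = 8500 + 6/31 = 263506/31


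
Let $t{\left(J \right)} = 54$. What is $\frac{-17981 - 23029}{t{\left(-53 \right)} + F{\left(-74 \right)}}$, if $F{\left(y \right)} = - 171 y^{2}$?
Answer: $\frac{6835}{156057} \approx 0.043798$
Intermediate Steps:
$\frac{-17981 - 23029}{t{\left(-53 \right)} + F{\left(-74 \right)}} = \frac{-17981 - 23029}{54 - 171 \left(-74\right)^{2}} = - \frac{41010}{54 - 936396} = - \frac{41010}{-936342} = \left(-41010\right) \left(- \frac{1}{936342}\right) = \frac{6835}{156057}$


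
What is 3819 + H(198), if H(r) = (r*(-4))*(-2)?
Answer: 5403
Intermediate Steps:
H(r) = 8*r (H(r) = -4*r*(-2) = 8*r)
3819 + H(198) = 3819 + 8*198 = 3819 + 1584 = 5403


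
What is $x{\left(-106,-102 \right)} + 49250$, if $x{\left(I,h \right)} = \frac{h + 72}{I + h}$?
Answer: $\frac{5122015}{104} \approx 49250.0$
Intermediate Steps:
$x{\left(I,h \right)} = \frac{72 + h}{I + h}$
$x{\left(-106,-102 \right)} + 49250 = \frac{72 - 102}{-106 - 102} + 49250 = \frac{1}{-208} \left(-30\right) + 49250 = \left(- \frac{1}{208}\right) \left(-30\right) + 49250 = \frac{15}{104} + 49250 = \frac{5122015}{104}$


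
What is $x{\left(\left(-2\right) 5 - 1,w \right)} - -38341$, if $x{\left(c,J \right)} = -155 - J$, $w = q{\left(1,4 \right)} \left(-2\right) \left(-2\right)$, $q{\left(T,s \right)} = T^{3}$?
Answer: $38182$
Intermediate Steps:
$w = 4$ ($w = 1^{3} \left(-2\right) \left(-2\right) = 1 \left(-2\right) \left(-2\right) = \left(-2\right) \left(-2\right) = 4$)
$x{\left(\left(-2\right) 5 - 1,w \right)} - -38341 = \left(-155 - 4\right) - -38341 = \left(-155 - 4\right) + 38341 = -159 + 38341 = 38182$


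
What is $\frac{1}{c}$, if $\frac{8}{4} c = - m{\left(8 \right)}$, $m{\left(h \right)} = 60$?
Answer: $- \frac{1}{30} \approx -0.033333$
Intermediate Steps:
$c = -30$ ($c = \frac{\left(-1\right) 60}{2} = \frac{1}{2} \left(-60\right) = -30$)
$\frac{1}{c} = \frac{1}{-30} = - \frac{1}{30}$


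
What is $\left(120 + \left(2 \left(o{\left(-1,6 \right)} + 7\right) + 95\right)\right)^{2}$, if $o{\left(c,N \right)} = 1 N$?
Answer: $58081$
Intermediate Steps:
$o{\left(c,N \right)} = N$
$\left(120 + \left(2 \left(o{\left(-1,6 \right)} + 7\right) + 95\right)\right)^{2} = \left(120 + \left(2 \left(6 + 7\right) + 95\right)\right)^{2} = \left(120 + \left(2 \cdot 13 + 95\right)\right)^{2} = \left(120 + \left(26 + 95\right)\right)^{2} = \left(120 + 121\right)^{2} = 241^{2} = 58081$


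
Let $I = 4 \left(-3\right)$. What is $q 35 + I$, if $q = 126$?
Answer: $4398$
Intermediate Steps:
$I = -12$
$q 35 + I = 126 \cdot 35 - 12 = 4410 - 12 = 4398$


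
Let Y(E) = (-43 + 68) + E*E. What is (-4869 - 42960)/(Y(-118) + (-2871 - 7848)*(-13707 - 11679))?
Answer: -47829/272126483 ≈ -0.00017576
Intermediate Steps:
Y(E) = 25 + E**2
(-4869 - 42960)/(Y(-118) + (-2871 - 7848)*(-13707 - 11679)) = (-4869 - 42960)/((25 + (-118)**2) + (-2871 - 7848)*(-13707 - 11679)) = -47829/((25 + 13924) - 10719*(-25386)) = -47829/(13949 + 272112534) = -47829/272126483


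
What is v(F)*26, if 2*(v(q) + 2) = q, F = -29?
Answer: -429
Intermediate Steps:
v(q) = -2 + q/2
v(F)*26 = (-2 + (½)*(-29))*26 = (-2 - 29/2)*26 = -33/2*26 = -429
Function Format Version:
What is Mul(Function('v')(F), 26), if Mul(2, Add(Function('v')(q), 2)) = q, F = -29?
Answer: -429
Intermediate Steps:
Function('v')(q) = Add(-2, Mul(Rational(1, 2), q))
Mul(Function('v')(F), 26) = Mul(Add(-2, Mul(Rational(1, 2), -29)), 26) = Mul(Add(-2, Rational(-29, 2)), 26) = Mul(Rational(-33, 2), 26) = -429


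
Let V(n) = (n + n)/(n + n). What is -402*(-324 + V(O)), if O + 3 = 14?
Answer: 129846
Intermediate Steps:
O = 11 (O = -3 + 14 = 11)
V(n) = 1 (V(n) = (2*n)/((2*n)) = (2*n)*(1/(2*n)) = 1)
-402*(-324 + V(O)) = -402*(-324 + 1) = -402*(-323) = 129846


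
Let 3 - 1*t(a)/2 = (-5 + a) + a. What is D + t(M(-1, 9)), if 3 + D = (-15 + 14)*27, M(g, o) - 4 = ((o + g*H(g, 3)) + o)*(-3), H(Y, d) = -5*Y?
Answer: 126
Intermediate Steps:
M(g, o) = 4 - 6*o + 15*g² (M(g, o) = 4 + ((o + g*(-5*g)) + o)*(-3) = 4 + ((o - 5*g²) + o)*(-3) = 4 + (-5*g² + 2*o)*(-3) = 4 + (-6*o + 15*g²) = 4 - 6*o + 15*g²)
D = -30 (D = -3 + (-15 + 14)*27 = -3 - 1*27 = -3 - 27 = -30)
t(a) = 16 - 4*a (t(a) = 6 - 2*((-5 + a) + a) = 6 - 2*(-5 + 2*a) = 6 + (10 - 4*a) = 16 - 4*a)
D + t(M(-1, 9)) = -30 + (16 - 4*(4 - 6*9 + 15*(-1)²)) = -30 + (16 - 4*(4 - 54 + 15*1)) = -30 + (16 - 4*(4 - 54 + 15)) = -30 + (16 - 4*(-35)) = -30 + (16 + 140) = -30 + 156 = 126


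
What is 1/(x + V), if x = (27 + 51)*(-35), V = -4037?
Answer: -1/6767 ≈ -0.00014778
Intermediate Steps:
x = -2730 (x = 78*(-35) = -2730)
1/(x + V) = 1/(-2730 - 4037) = 1/(-6767) = -1/6767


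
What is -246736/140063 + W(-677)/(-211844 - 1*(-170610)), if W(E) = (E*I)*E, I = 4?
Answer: -19068117938/412525553 ≈ -46.223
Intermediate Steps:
W(E) = 4*E² (W(E) = (E*4)*E = (4*E)*E = 4*E²)
-246736/140063 + W(-677)/(-211844 - 1*(-170610)) = -246736/140063 + (4*(-677)²)/(-211844 - 1*(-170610)) = -246736*1/140063 + (4*458329)/(-211844 + 170610) = -35248/20009 + 1833316/(-41234) = -35248/20009 + 1833316*(-1/41234) = -35248/20009 - 916658/20617 = -19068117938/412525553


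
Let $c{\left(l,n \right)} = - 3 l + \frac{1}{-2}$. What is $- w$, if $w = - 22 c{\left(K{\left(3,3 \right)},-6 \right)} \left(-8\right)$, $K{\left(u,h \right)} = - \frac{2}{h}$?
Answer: $-264$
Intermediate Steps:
$c{\left(l,n \right)} = - \frac{1}{2} - 3 l$ ($c{\left(l,n \right)} = - 3 l - \frac{1}{2} = - \frac{1}{2} - 3 l$)
$w = 264$ ($w = - 22 \left(- \frac{1}{2} - 3 \left(- \frac{2}{3}\right)\right) \left(-8\right) = - 22 \left(- \frac{1}{2} - 3 \left(\left(-2\right) \frac{1}{3}\right)\right) \left(-8\right) = - 22 \left(- \frac{1}{2} - -2\right) \left(-8\right) = - 22 \left(- \frac{1}{2} + 2\right) \left(-8\right) = \left(-22\right) \frac{3}{2} \left(-8\right) = \left(-33\right) \left(-8\right) = 264$)
$- w = \left(-1\right) 264 = -264$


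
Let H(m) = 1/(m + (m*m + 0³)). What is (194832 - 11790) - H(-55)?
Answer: 543634739/2970 ≈ 1.8304e+5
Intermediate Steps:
H(m) = 1/(m + m²) (H(m) = 1/(m + (m² + 0)) = 1/(m + m²))
(194832 - 11790) - H(-55) = (194832 - 11790) - 1/((-55)*(1 - 55)) = 183042 - (-1)/(55*(-54)) = 183042 - (-1)*(-1)/(55*54) = 183042 - 1*1/2970 = 183042 - 1/2970 = 543634739/2970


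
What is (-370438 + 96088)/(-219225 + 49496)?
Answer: 274350/169729 ≈ 1.6164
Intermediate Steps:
(-370438 + 96088)/(-219225 + 49496) = -274350/(-169729) = -274350*(-1/169729) = 274350/169729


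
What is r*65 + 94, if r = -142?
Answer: -9136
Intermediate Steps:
r*65 + 94 = -142*65 + 94 = -9230 + 94 = -9136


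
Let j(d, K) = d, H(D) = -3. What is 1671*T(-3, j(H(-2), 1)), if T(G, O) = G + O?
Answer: -10026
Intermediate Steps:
1671*T(-3, j(H(-2), 1)) = 1671*(-3 - 3) = 1671*(-6) = -10026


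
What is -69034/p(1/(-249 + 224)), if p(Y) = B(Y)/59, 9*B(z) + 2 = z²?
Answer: 22910658750/1249 ≈ 1.8343e+7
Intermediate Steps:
B(z) = -2/9 + z²/9
p(Y) = -2/531 + Y²/531 (p(Y) = (-2/9 + Y²/9)/59 = (-2/9 + Y²/9)*(1/59) = -2/531 + Y²/531)
-69034/p(1/(-249 + 224)) = -69034/(-2/531 + (1/(-249 + 224))²/531) = -69034/(-2/531 + (1/(-25))²/531) = -69034/(-2/531 + (-1/25)²/531) = -69034/(-2/531 + (1/531)*(1/625)) = -69034/(-2/531 + 1/331875) = -69034/(-1249/331875) = -69034*(-331875/1249) = 22910658750/1249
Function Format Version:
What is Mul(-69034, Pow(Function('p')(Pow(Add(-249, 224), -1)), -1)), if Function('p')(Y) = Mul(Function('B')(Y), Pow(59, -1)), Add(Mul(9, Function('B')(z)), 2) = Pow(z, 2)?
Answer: Rational(22910658750, 1249) ≈ 1.8343e+7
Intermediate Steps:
Function('B')(z) = Add(Rational(-2, 9), Mul(Rational(1, 9), Pow(z, 2)))
Function('p')(Y) = Add(Rational(-2, 531), Mul(Rational(1, 531), Pow(Y, 2))) (Function('p')(Y) = Mul(Add(Rational(-2, 9), Mul(Rational(1, 9), Pow(Y, 2))), Pow(59, -1)) = Mul(Add(Rational(-2, 9), Mul(Rational(1, 9), Pow(Y, 2))), Rational(1, 59)) = Add(Rational(-2, 531), Mul(Rational(1, 531), Pow(Y, 2))))
Mul(-69034, Pow(Function('p')(Pow(Add(-249, 224), -1)), -1)) = Mul(-69034, Pow(Add(Rational(-2, 531), Mul(Rational(1, 531), Pow(Pow(Add(-249, 224), -1), 2))), -1)) = Mul(-69034, Pow(Add(Rational(-2, 531), Mul(Rational(1, 531), Pow(Pow(-25, -1), 2))), -1)) = Mul(-69034, Pow(Add(Rational(-2, 531), Mul(Rational(1, 531), Pow(Rational(-1, 25), 2))), -1)) = Mul(-69034, Pow(Add(Rational(-2, 531), Mul(Rational(1, 531), Rational(1, 625))), -1)) = Mul(-69034, Pow(Add(Rational(-2, 531), Rational(1, 331875)), -1)) = Mul(-69034, Pow(Rational(-1249, 331875), -1)) = Mul(-69034, Rational(-331875, 1249)) = Rational(22910658750, 1249)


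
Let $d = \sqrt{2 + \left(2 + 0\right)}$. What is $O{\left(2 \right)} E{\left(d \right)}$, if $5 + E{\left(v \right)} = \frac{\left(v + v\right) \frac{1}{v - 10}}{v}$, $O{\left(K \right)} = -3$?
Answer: $\frac{63}{4} \approx 15.75$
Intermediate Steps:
$d = 2$ ($d = \sqrt{2 + 2} = \sqrt{4} = 2$)
$E{\left(v \right)} = -5 + \frac{2}{-10 + v}$ ($E{\left(v \right)} = -5 + \frac{\left(v + v\right) \frac{1}{v - 10}}{v} = -5 + \frac{2 v \frac{1}{-10 + v}}{v} = -5 + \frac{2}{-10 + v}$)
$O{\left(2 \right)} E{\left(d \right)} = - 3 \frac{52 - 10}{-10 + 2} = - 3 \frac{52 - 10}{-8} = - 3 \left(\left(- \frac{1}{8}\right) 42\right) = \left(-3\right) \left(- \frac{21}{4}\right) = \frac{63}{4}$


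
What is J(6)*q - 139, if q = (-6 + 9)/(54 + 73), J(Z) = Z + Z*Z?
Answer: -17527/127 ≈ -138.01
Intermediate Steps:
J(Z) = Z + Z²
q = 3/127 ≈ 0.023622
J(6)*q - 139 = (6*(1 + 6))*(3/127) - 139 = (6*7)*(3/127) - 139 = 42*(3/127) - 139 = 126/127 - 139 = -17527/127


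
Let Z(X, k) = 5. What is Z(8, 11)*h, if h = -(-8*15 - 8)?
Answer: 640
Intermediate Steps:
h = 128 (h = -(-120 - 8) = -1*(-128) = 128)
Z(8, 11)*h = 5*128 = 640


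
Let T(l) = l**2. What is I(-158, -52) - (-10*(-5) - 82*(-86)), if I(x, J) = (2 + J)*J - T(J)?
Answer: -7206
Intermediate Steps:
I(x, J) = -J**2 + J*(2 + J) (I(x, J) = (2 + J)*J - J**2 = J*(2 + J) - J**2 = -J**2 + J*(2 + J))
I(-158, -52) - (-10*(-5) - 82*(-86)) = 2*(-52) - (-10*(-5) - 82*(-86)) = -104 - (50 + 7052) = -104 - 1*7102 = -104 - 7102 = -7206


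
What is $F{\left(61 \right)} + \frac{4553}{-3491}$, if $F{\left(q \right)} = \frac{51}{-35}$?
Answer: $- \frac{337396}{122185} \approx -2.7614$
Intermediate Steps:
$F{\left(q \right)} = - \frac{51}{35}$ ($F{\left(q \right)} = 51 \left(- \frac{1}{35}\right) = - \frac{51}{35}$)
$F{\left(61 \right)} + \frac{4553}{-3491} = - \frac{51}{35} + \frac{4553}{-3491} = - \frac{51}{35} + 4553 \left(- \frac{1}{3491}\right) = - \frac{51}{35} - \frac{4553}{3491} = - \frac{337396}{122185}$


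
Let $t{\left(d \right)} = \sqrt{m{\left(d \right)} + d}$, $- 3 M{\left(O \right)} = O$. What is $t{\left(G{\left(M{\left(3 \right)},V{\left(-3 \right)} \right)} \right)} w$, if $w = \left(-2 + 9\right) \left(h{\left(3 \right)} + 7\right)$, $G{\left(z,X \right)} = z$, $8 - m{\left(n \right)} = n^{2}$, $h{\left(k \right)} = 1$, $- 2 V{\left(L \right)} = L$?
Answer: $56 \sqrt{6} \approx 137.17$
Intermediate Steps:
$M{\left(O \right)} = - \frac{O}{3}$
$V{\left(L \right)} = - \frac{L}{2}$
$m{\left(n \right)} = 8 - n^{2}$
$w = 56$ ($w = \left(-2 + 9\right) \left(1 + 7\right) = 7 \cdot 8 = 56$)
$t{\left(d \right)} = \sqrt{8 + d - d^{2}}$ ($t{\left(d \right)} = \sqrt{\left(8 - d^{2}\right) + d} = \sqrt{8 + d - d^{2}}$)
$t{\left(G{\left(M{\left(3 \right)},V{\left(-3 \right)} \right)} \right)} w = \sqrt{8 - 1 - \left(\left(- \frac{1}{3}\right) 3\right)^{2}} \cdot 56 = \sqrt{8 - 1 - \left(-1\right)^{2}} \cdot 56 = \sqrt{8 - 1 - 1} \cdot 56 = \sqrt{6} \cdot 56 = 56 \sqrt{6}$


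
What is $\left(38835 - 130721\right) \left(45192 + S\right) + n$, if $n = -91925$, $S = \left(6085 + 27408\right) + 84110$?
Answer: $-14958673295$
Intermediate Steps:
$S = 117603$ ($S = 33493 + 84110 = 117603$)
$\left(38835 - 130721\right) \left(45192 + S\right) + n = \left(38835 - 130721\right) \left(45192 + 117603\right) - 91925 = \left(38835 - 130721\right) 162795 - 91925 = \left(-91886\right) 162795 - 91925 = -14958581370 - 91925 = -14958673295$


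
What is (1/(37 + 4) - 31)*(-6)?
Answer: 7620/41 ≈ 185.85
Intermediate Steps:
(1/(37 + 4) - 31)*(-6) = (1/41 - 31)*(-6) = -1270/41*(-6) = 7620/41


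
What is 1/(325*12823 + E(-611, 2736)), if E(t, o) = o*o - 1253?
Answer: 1/11651918 ≈ 8.5823e-8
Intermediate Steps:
E(t, o) = -1253 + o² (E(t, o) = o² - 1253 = -1253 + o²)
1/(325*12823 + E(-611, 2736)) = 1/(325*12823 + (-1253 + 2736²)) = 1/(4167475 + (-1253 + 7485696)) = 1/(4167475 + 7484443) = 1/11651918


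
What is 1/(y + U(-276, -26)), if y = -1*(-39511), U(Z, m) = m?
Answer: 1/39485 ≈ 2.5326e-5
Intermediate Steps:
y = 39511
1/(y + U(-276, -26)) = 1/(39511 - 26) = 1/39485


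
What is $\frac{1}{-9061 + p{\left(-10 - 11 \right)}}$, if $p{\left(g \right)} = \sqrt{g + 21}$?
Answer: $- \frac{1}{9061} \approx -0.00011036$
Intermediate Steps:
$p{\left(g \right)} = \sqrt{21 + g}$
$\frac{1}{-9061 + p{\left(-10 - 11 \right)}} = \frac{1}{-9061 + \sqrt{21 - 21}} = \frac{1}{-9061 + \sqrt{0}} = \frac{1}{-9061 + 0} = \frac{1}{-9061} = - \frac{1}{9061}$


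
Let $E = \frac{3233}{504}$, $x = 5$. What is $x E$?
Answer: $\frac{16165}{504} \approx 32.073$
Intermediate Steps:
$E = \frac{3233}{504}$ ($E = 3233 \cdot \frac{1}{504} = \frac{3233}{504} \approx 6.4147$)
$x E = 5 \cdot \frac{3233}{504} = \frac{16165}{504}$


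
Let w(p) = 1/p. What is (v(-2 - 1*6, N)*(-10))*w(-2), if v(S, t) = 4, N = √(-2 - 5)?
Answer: 20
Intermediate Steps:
N = I*√7 (N = √(-7) = I*√7 ≈ 2.6458*I)
(v(-2 - 1*6, N)*(-10))*w(-2) = (4*(-10))/(-2) = -40*(-½) = 20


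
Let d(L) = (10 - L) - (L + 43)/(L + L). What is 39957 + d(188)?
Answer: 14956673/376 ≈ 39778.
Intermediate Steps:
d(L) = 10 - L - (43 + L)/(2*L) (d(L) = (10 - L) - (43 + L)/(2*L) = 10 - L - (43 + L)/(2*L))
39957 + d(188) = 39957 + (19/2 - 1*188 - 43/2/188) = 39957 + (19/2 - 188 - 43/2*1/188) = 39957 + (19/2 - 188 - 43/376) = 39957 - 67159/376 = 14956673/376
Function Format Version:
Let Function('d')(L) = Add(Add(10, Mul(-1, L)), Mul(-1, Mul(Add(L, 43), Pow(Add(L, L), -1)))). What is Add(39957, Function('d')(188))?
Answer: Rational(14956673, 376) ≈ 39778.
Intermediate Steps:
Function('d')(L) = Add(10, Mul(-1, L), Mul(Rational(-1, 2), Pow(L, -1), Add(43, L))) (Function('d')(L) = Add(Add(10, Mul(-1, L)), Mul(-1, Mul(Add(43, L), Pow(Mul(2, L), -1)))) = Add(Add(10, Mul(-1, L)), Mul(-1, Mul(Add(43, L), Mul(Rational(1, 2), Pow(L, -1))))) = Add(Add(10, Mul(-1, L)), Mul(-1, Mul(Rational(1, 2), Pow(L, -1), Add(43, L)))) = Add(Add(10, Mul(-1, L)), Mul(Rational(-1, 2), Pow(L, -1), Add(43, L))) = Add(10, Mul(-1, L), Mul(Rational(-1, 2), Pow(L, -1), Add(43, L))))
Add(39957, Function('d')(188)) = Add(39957, Add(Rational(19, 2), Mul(-1, 188), Mul(Rational(-43, 2), Pow(188, -1)))) = Add(39957, Add(Rational(19, 2), -188, Mul(Rational(-43, 2), Rational(1, 188)))) = Add(39957, Add(Rational(19, 2), -188, Rational(-43, 376))) = Add(39957, Rational(-67159, 376)) = Rational(14956673, 376)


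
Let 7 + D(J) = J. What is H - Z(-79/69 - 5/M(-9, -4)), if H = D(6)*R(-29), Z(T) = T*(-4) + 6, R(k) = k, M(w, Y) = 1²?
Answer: -109/69 ≈ -1.5797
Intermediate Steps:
M(w, Y) = 1
D(J) = -7 + J
Z(T) = 6 - 4*T (Z(T) = -4*T + 6 = 6 - 4*T)
H = 29 (H = (-7 + 6)*(-29) = -1*(-29) = 29)
H - Z(-79/69 - 5/M(-9, -4)) = 29 - (6 - 4*(-79/69 - 5/1)) = 29 - (6 - 4*(-79*1/69 - 5*1)) = 29 - (6 - 4*(-79/69 - 5)) = 29 - (6 - 4*(-424/69)) = 29 - (6 + 1696/69) = 29 - 1*2110/69 = 29 - 2110/69 = -109/69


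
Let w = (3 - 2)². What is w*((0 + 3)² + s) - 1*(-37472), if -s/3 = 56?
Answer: 37313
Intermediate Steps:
s = -168 (s = -3*56 = -168)
w = 1 (w = 1² = 1)
w*((0 + 3)² + s) - 1*(-37472) = 1*((0 + 3)² - 168) - 1*(-37472) = 1*(3² - 168) + 37472 = 1*(9 - 168) + 37472 = 1*(-159) + 37472 = -159 + 37472 = 37313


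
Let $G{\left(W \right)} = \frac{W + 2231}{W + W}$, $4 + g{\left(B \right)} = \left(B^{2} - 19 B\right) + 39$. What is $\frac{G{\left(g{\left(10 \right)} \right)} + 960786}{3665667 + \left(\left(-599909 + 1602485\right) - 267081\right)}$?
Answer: $\frac{26421071}{121031955} \approx 0.2183$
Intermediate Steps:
$g{\left(B \right)} = 35 + B^{2} - 19 B$ ($g{\left(B \right)} = -4 + \left(\left(B^{2} - 19 B\right) + 39\right) = -4 + \left(39 + B^{2} - 19 B\right) = 35 + B^{2} - 19 B$)
$G{\left(W \right)} = \frac{2231 + W}{2 W}$
$\frac{G{\left(g{\left(10 \right)} \right)} + 960786}{3665667 + \left(\left(-599909 + 1602485\right) - 267081\right)} = \frac{\frac{2231 + \left(35 + 10^{2} - 190\right)}{2 \left(35 + 10^{2} - 190\right)} + 960786}{3665667 + \left(\left(-599909 + 1602485\right) - 267081\right)} = \frac{\frac{2231 + \left(35 + 100 - 190\right)}{2 \left(35 + 100 - 190\right)} + 960786}{3665667 + \left(1002576 - 267081\right)} = \frac{\frac{2231 - 55}{2 \left(-55\right)} + 960786}{3665667 + 735495} = \frac{\frac{1}{2} \left(- \frac{1}{55}\right) 2176 + 960786}{4401162} = \left(- \frac{1088}{55} + 960786\right) \frac{1}{4401162} = \frac{52842142}{55} \cdot \frac{1}{4401162} = \frac{26421071}{121031955}$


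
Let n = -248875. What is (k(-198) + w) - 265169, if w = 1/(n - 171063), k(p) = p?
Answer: -111437687247/419938 ≈ -2.6537e+5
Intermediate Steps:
w = -1/419938 (w = 1/(-248875 - 171063) = 1/(-419938) = -1/419938 ≈ -2.3813e-6)
(k(-198) + w) - 265169 = (-198 - 1/419938) - 265169 = -83147725/419938 - 265169 = -111437687247/419938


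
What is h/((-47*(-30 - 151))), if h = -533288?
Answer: -533288/8507 ≈ -62.688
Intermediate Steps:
h/((-47*(-30 - 151))) = -533288*(-1/(47*(-30 - 151))) = -533288/((-47*(-181))) = -533288/8507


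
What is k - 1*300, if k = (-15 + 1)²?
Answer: -104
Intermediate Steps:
k = 196 (k = (-14)² = 196)
k - 1*300 = 196 - 1*300 = 196 - 300 = -104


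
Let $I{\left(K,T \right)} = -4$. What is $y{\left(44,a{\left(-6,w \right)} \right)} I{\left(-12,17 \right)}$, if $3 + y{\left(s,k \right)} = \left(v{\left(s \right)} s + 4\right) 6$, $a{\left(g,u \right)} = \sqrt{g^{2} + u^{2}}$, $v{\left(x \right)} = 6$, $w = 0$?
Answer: $-6420$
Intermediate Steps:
$y{\left(s,k \right)} = 21 + 36 s$ ($y{\left(s,k \right)} = -3 + \left(6 s + 4\right) 6 = -3 + \left(4 + 6 s\right) 6 = -3 + \left(24 + 36 s\right) = 21 + 36 s$)
$y{\left(44,a{\left(-6,w \right)} \right)} I{\left(-12,17 \right)} = \left(21 + 36 \cdot 44\right) \left(-4\right) = \left(21 + 1584\right) \left(-4\right) = 1605 \left(-4\right) = -6420$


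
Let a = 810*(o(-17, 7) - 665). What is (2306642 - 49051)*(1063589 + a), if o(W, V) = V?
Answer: 1197898102919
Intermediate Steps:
a = -532980 (a = 810*(7 - 665) = 810*(-658) = -532980)
(2306642 - 49051)*(1063589 + a) = (2306642 - 49051)*(1063589 - 532980) = 2257591*530609 = 1197898102919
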